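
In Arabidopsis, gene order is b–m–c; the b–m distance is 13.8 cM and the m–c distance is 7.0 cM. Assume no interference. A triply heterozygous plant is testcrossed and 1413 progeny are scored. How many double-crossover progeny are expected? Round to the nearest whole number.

Map distances give recombination frequencies of 0.138 and 0.070 for the two intervals.
With no interference, expected double-crossover frequency = 0.138 × 0.070 = 0.00966.
Expected number = 0.00966 × 1413 = 13.65 ≈ 14.

14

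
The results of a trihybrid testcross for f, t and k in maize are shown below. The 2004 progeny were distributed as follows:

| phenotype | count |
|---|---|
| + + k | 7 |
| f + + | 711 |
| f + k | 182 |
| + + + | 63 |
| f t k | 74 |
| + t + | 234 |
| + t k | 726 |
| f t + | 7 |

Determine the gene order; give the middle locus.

t

The two most frequent reciprocal classes, f + + and + t k, are the parental types, so the F1 was f + + / + t k.
The two rarest classes, f t + and + + k, are the double crossovers. Comparing them with the parentals, only the t allele has switched, so t is the middle locus and the order is f – t – k.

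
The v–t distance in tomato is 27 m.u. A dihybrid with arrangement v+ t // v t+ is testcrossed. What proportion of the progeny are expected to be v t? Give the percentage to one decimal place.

A map distance of 27 m.u. corresponds to a recombination frequency of 0.270.
The F1 is v+ t / v t+, so v t is a recombinant gamete class with expected frequency r/2 = 0.270/2 = 0.1350.
That is 0.1350 = 13.5% of the progeny.

13.5%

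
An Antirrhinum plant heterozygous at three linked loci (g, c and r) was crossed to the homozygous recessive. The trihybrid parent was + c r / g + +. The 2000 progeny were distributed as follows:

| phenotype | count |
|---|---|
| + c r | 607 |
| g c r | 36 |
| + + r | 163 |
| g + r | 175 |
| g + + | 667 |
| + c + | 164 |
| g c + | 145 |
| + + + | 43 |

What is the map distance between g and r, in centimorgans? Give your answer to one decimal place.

The two rarest classes, g c r and + + +, are the double crossovers. Comparing them with the parentals, only the g allele has switched, so g is the middle locus and the order is c – g – r.
Crossovers in the g–r interval produce the single-crossover classes + c + and g + r (164 + 175 = 339) plus the double crossovers (79).
RF(g–r) = (339 + 79) / 2000 = 418/2000 = 0.2090 → 20.9 centimorgans.

20.9 centimorgans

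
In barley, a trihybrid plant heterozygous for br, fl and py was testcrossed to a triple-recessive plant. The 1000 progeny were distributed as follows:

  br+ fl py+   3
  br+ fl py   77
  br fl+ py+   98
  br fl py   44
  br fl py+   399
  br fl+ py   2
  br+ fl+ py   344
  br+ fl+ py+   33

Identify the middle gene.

br

The two most frequent reciprocal classes, br+ fl+ py and br fl py+, are the parental types, so the F1 was br+ fl+ py / br fl py+.
The two rarest classes, br fl+ py and br+ fl py+, are the double crossovers. Comparing them with the parentals, only the br allele has switched, so br is the middle locus and the order is py – br – fl.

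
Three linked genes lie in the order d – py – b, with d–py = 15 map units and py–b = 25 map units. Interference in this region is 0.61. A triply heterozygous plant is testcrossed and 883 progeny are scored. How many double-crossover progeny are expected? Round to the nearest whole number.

Map distances give recombination frequencies of 0.150 and 0.250 for the two intervals.
With interference 0.61 (so coincidence = 0.39), expected double-crossover frequency = 0.150 × 0.250 × 0.39 = 0.01462.
Expected number = 0.01462 × 883 = 12.91 ≈ 13.

13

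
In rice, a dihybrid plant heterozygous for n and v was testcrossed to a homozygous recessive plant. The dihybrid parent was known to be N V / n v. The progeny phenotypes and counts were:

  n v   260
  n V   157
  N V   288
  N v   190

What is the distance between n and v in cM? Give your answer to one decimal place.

38.8 cM

The recombinant classes are N v and n V: 190 + 157 = 347.
Recombination frequency = 347/895 = 0.3877 ≈ 38.8%, i.e. 38.8 cM.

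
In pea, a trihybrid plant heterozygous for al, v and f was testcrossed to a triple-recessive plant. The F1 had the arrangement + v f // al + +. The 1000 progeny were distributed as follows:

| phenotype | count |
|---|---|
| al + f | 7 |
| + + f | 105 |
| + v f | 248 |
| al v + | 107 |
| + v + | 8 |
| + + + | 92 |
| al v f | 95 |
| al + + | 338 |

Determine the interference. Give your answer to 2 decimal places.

0.67

The two rarest classes, + v + and al + f, are the double crossovers. Comparing them with the parentals, only the f allele has switched, so f is the middle locus and the order is v – f – al.
v–f: (212 + 15)/1000 = 0.2270; f–al: (187 + 15)/1000 = 0.2020.
Expected DCO frequency = 0.2270 × 0.2020 ≈ 0.04585; observed = 15/1000 ≈ 0.01500.
Coefficient of coincidence = 0.01500/0.04585 ≈ 0.33; interference = 1 − 0.33 = 0.67.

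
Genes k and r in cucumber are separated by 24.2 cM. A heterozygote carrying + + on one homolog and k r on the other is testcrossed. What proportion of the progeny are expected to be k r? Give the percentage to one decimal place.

37.9%

A map distance of 24.2 cM corresponds to a recombination frequency of 0.242.
The F1 is + + / k r, so k r is a parental gamete class with expected frequency (1 − r)/2 = 0.758/2 = 0.3790.
That is 0.3790 = 37.9% of the progeny.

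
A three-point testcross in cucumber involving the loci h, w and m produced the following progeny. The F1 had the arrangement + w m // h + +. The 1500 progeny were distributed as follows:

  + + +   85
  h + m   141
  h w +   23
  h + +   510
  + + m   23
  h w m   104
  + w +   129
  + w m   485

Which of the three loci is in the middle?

The two rarest classes, + + m and h w +, are the double crossovers. Comparing them with the parentals, only the w allele has switched, so w is the middle locus and the order is m – w – h.

w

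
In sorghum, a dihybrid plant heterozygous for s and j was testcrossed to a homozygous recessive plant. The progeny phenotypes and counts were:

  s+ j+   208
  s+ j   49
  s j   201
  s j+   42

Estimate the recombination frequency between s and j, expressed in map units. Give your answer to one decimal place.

18.2 map units

The two most frequent classes, s+ j+ (208) and s j (201), are the parental types, so the F1 was s+ j+ / s j.
The recombinant classes are s+ j and s j+: 49 + 42 = 91.
Recombination frequency = 91/500 = 0.1820 ≈ 18.2%, i.e. 18.2 map units.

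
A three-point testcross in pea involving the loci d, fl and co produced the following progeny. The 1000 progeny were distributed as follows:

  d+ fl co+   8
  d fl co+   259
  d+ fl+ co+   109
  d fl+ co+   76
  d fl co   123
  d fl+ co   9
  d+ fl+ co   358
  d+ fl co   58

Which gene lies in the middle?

d

The two most frequent reciprocal classes, d fl co+ and d+ fl+ co, are the parental types, so the F1 was d fl co+ / d+ fl+ co.
The two rarest classes, d+ fl co+ and d fl+ co, are the double crossovers. Comparing them with the parentals, only the d allele has switched, so d is the middle locus and the order is co – d – fl.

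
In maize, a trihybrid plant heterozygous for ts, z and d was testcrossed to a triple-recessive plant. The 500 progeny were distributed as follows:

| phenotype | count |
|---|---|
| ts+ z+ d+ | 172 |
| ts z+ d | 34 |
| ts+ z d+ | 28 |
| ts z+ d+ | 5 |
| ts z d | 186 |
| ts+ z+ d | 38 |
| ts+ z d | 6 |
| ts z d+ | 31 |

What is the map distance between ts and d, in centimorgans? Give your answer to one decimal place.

The two most frequent reciprocal classes, ts+ z+ d+ and ts z d, are the parental types, so the F1 was ts+ z+ d+ / ts z d.
The two rarest classes, ts z+ d+ and ts+ z d, are the double crossovers. Comparing them with the parentals, only the ts allele has switched, so ts is the middle locus and the order is d – ts – z.
Crossovers in the d–ts interval produce the single-crossover classes ts+ z+ d and ts z d+ (38 + 31 = 69) plus the double crossovers (11).
RF(d–ts) = (69 + 11) / 500 = 80/500 = 0.1600 → 16.0 centimorgans.

16.0 centimorgans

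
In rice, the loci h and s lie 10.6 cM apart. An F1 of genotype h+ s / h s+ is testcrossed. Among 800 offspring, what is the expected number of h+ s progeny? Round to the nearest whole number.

A map distance of 10.6 cM corresponds to a recombination frequency of 0.106.
The F1 is h+ s / h s+, so h+ s is a parental gamete class with expected frequency (1 − r)/2 = 0.894/2 = 0.4470.
Expected number = 0.4470 × 800 = 357.60 ≈ 358.

358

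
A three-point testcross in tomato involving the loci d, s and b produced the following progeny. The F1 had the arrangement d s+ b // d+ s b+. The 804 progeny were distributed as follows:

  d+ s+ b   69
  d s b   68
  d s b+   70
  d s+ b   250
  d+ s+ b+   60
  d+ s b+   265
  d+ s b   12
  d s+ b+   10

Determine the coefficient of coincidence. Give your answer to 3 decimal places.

0.732

The two rarest classes, d s+ b+ and d+ s b, are the double crossovers. Comparing them with the parentals, only the b allele has switched, so b is the middle locus and the order is s – b – d.
s–b: (128 + 22)/804 = 0.1866; b–d: (139 + 22)/804 = 0.2002.
Expected DCO frequency = 0.1866 × 0.2002 ≈ 0.03736; observed = 22/804 ≈ 0.02736.
Coefficient of coincidence = 0.02736/0.03736 ≈ 0.732.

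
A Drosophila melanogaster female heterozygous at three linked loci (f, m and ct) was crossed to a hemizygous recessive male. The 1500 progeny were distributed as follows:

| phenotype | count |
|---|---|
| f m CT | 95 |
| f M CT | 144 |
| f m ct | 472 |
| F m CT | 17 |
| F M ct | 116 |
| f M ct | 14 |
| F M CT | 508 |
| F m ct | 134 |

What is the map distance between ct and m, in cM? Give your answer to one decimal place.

16.1 cM

The two most frequent reciprocal classes, f m ct and F M CT, are the parental types, so the F1 was f m ct / F M CT.
The two rarest classes, f M ct and F m CT, are the double crossovers. Comparing them with the parentals, only the m allele has switched, so m is the middle locus and the order is f – m – ct.
Crossovers in the m–ct interval produce the single-crossover classes f m CT and F M ct (95 + 116 = 211) plus the double crossovers (31).
RF(m–ct) = (211 + 31) / 1500 = 242/1500 = 0.1613 → 16.1 cM.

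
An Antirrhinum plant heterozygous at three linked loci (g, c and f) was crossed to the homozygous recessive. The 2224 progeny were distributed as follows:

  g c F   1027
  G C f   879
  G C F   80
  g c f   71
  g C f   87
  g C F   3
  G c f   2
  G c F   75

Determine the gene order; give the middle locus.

c

The two most frequent reciprocal classes, g c F and G C f, are the parental types, so the F1 was g c F / G C f.
The two rarest classes, g C F and G c f, are the double crossovers. Comparing them with the parentals, only the c allele has switched, so c is the middle locus and the order is f – c – g.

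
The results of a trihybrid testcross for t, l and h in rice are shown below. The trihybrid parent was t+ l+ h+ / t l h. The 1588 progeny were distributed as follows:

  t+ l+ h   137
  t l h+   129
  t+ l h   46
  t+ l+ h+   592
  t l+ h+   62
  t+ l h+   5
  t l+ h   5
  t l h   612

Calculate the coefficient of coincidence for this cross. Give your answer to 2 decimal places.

0.49

The two rarest classes, t+ l h+ and t l+ h, are the double crossovers. Comparing them with the parentals, only the l allele has switched, so l is the middle locus and the order is t – l – h.
t–l: (108 + 10)/1588 = 0.0743; l–h: (266 + 10)/1588 = 0.1738.
Expected DCO frequency = 0.0743 × 0.1738 ≈ 0.01291; observed = 10/1588 ≈ 0.00630.
Coefficient of coincidence = 0.00630/0.01291 ≈ 0.49.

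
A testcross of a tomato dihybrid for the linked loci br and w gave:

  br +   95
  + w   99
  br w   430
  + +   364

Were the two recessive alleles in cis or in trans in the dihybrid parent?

cis

The two most frequent classes are + + (364) and br w (430); these are the parental (non-recombinant) types.
So the F1 carried + + on one chromosome and br w on the other — the recessive alleles are on the same chromosome (cis / coupling).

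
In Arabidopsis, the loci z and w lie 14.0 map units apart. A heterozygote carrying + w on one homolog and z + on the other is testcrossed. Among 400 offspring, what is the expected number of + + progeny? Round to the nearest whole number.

28

A map distance of 14.0 map units corresponds to a recombination frequency of 0.140.
The F1 is + w / z +, so + + is a recombinant gamete class with expected frequency r/2 = 0.140/2 = 0.0700.
Expected number = 0.0700 × 400 = 28.00 ≈ 28.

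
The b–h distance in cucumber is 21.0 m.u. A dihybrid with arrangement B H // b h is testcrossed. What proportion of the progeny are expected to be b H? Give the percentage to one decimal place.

A map distance of 21.0 m.u. corresponds to a recombination frequency of 0.210.
The F1 is B H / b h, so b H is a recombinant gamete class with expected frequency r/2 = 0.210/2 = 0.1050.
That is 0.1050 = 10.5% of the progeny.

10.5%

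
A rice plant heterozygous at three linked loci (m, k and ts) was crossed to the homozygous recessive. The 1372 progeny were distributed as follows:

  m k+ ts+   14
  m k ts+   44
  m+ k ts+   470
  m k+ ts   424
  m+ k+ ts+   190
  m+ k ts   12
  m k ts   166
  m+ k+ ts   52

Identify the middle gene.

The two most frequent reciprocal classes, m+ k ts+ and m k+ ts, are the parental types, so the F1 was m+ k ts+ / m k+ ts.
The two rarest classes, m+ k ts and m k+ ts+, are the double crossovers. Comparing them with the parentals, only the ts allele has switched, so ts is the middle locus and the order is m – ts – k.

ts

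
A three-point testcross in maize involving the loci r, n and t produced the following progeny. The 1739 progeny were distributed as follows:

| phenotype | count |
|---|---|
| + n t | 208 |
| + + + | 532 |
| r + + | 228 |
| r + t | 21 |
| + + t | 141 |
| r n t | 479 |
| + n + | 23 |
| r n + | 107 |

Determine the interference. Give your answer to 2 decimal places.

The two most frequent reciprocal classes, r n t and + + +, are the parental types, so the F1 was r n t / + + +.
The two rarest classes, r + t and + n +, are the double crossovers. Comparing them with the parentals, only the n allele has switched, so n is the middle locus and the order is t – n – r.
t–n: (248 + 44)/1739 = 0.1679; n–r: (436 + 44)/1739 = 0.2760.
Expected DCO frequency = 0.1679 × 0.2760 ≈ 0.04634; observed = 44/1739 ≈ 0.02530.
Coefficient of coincidence = 0.02530/0.04634 ≈ 0.55; interference = 1 − 0.55 = 0.45.

0.45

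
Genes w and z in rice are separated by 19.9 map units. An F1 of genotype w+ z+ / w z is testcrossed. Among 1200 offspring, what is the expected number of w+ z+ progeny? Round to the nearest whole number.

481

A map distance of 19.9 map units corresponds to a recombination frequency of 0.199.
The F1 is w+ z+ / w z, so w+ z+ is a parental gamete class with expected frequency (1 − r)/2 = 0.801/2 = 0.4005.
Expected number = 0.4005 × 1200 = 480.60 ≈ 481.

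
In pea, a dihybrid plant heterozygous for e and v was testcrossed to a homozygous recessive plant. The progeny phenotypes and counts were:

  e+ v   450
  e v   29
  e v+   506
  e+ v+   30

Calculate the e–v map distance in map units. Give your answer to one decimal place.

The two most frequent classes, e+ v (450) and e v+ (506), are the parental types, so the F1 was e+ v / e v+.
The recombinant classes are e+ v+ and e v: 30 + 29 = 59.
Recombination frequency = 59/1015 = 0.0581 ≈ 5.8%, i.e. 5.8 map units.

5.8 map units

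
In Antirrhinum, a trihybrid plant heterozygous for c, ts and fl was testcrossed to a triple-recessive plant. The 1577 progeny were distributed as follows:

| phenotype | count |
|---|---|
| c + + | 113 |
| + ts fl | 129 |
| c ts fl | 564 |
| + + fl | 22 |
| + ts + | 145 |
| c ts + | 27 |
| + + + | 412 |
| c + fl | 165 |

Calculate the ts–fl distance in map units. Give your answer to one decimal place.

22.8 map units

The two most frequent reciprocal classes, c ts fl and + + +, are the parental types, so the F1 was c ts fl / + + +.
The two rarest classes, c ts + and + + fl, are the double crossovers. Comparing them with the parentals, only the fl allele has switched, so fl is the middle locus and the order is c – fl – ts.
Crossovers in the fl–ts interval produce the single-crossover classes c + fl and + ts + (165 + 145 = 310) plus the double crossovers (49).
RF(fl–ts) = (310 + 49) / 1577 = 359/1577 = 0.2276 → 22.8 map units.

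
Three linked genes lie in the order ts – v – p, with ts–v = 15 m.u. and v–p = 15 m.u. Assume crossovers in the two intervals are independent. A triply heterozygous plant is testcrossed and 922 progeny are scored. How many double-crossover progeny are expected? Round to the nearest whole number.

Map distances give recombination frequencies of 0.150 and 0.150 for the two intervals.
With no interference, expected double-crossover frequency = 0.150 × 0.150 = 0.02250.
Expected number = 0.02250 × 922 = 20.75 ≈ 21.

21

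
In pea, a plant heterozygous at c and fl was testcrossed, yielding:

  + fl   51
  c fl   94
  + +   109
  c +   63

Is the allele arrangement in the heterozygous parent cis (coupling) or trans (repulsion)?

cis

The two most frequent classes are + + (109) and c fl (94); these are the parental (non-recombinant) types.
So the F1 carried + + on one chromosome and c fl on the other — the recessive alleles are on the same chromosome (cis / coupling).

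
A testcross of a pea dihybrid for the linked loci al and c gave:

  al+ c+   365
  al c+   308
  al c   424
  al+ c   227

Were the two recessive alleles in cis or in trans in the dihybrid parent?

cis

The two most frequent classes are al+ c+ (365) and al c (424); these are the parental (non-recombinant) types.
So the F1 carried al+ c+ on one chromosome and al c on the other — the recessive alleles are on the same chromosome (cis / coupling).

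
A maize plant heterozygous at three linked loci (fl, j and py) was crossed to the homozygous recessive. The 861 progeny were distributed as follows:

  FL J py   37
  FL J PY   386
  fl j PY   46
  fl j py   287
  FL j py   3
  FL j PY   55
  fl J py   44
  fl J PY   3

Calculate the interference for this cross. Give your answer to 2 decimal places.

0.45

The two most frequent reciprocal classes, FL J PY and fl j py, are the parental types, so the F1 was FL J PY / fl j py.
The two rarest classes, fl J PY and FL j py, are the double crossovers. Comparing them with the parentals, only the fl allele has switched, so fl is the middle locus and the order is py – fl – j.
py–fl: (83 + 6)/861 = 0.1034; fl–j: (99 + 6)/861 = 0.1220.
Expected DCO frequency = 0.1034 × 0.1220 ≈ 0.01261; observed = 6/861 ≈ 0.00697.
Coefficient of coincidence = 0.00697/0.01261 ≈ 0.55; interference = 1 − 0.55 = 0.45.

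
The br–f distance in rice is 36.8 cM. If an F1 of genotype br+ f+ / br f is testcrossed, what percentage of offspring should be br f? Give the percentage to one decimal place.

A map distance of 36.8 cM corresponds to a recombination frequency of 0.368.
The F1 is br+ f+ / br f, so br f is a parental gamete class with expected frequency (1 − r)/2 = 0.632/2 = 0.3160.
That is 0.3160 = 31.6% of the progeny.

31.6%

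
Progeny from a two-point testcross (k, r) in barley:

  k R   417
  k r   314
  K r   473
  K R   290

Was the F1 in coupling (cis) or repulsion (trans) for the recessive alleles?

The two most frequent classes are K r (473) and k R (417); these are the parental (non-recombinant) types.
So the F1 carried K r on one chromosome and k R on the other — the recessive alleles are on opposite chromosomes (trans / repulsion).

trans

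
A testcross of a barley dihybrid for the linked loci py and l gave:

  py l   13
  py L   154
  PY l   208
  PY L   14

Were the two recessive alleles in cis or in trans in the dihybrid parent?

The two most frequent classes are PY l (208) and py L (154); these are the parental (non-recombinant) types.
So the F1 carried PY l on one chromosome and py L on the other — the recessive alleles are on opposite chromosomes (trans / repulsion).

trans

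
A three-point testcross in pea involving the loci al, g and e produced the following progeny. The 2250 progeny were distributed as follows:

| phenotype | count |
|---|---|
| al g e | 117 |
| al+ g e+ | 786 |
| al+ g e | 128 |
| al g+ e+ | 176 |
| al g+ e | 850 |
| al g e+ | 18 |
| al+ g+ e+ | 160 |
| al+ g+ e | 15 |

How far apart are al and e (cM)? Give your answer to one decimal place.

15.0 cM

The two most frequent reciprocal classes, al+ g e+ and al g+ e, are the parental types, so the F1 was al+ g e+ / al g+ e.
The two rarest classes, al g e+ and al+ g+ e, are the double crossovers. Comparing them with the parentals, only the al allele has switched, so al is the middle locus and the order is g – al – e.
Crossovers in the al–e interval produce the single-crossover classes al+ g e and al g+ e+ (128 + 176 = 304) plus the double crossovers (33).
RF(al–e) = (304 + 33) / 2250 = 337/2250 = 0.1498 → 15.0 cM.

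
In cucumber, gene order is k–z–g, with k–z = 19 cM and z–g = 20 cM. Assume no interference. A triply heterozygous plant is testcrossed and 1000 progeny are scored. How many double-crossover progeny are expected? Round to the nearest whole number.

Map distances give recombination frequencies of 0.190 and 0.200 for the two intervals.
With no interference, expected double-crossover frequency = 0.190 × 0.200 = 0.03800.
Expected number = 0.03800 × 1000 = 38.00 ≈ 38.

38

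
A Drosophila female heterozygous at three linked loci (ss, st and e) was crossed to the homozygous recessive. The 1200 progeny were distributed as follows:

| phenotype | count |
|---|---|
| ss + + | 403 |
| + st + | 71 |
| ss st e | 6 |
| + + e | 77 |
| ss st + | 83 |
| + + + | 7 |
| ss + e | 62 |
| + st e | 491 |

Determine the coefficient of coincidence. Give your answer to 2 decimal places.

The two most frequent reciprocal classes, ss + + and + st e, are the parental types, so the F1 was ss + + / + st e.
The two rarest classes, + + + and ss st e, are the double crossovers. Comparing them with the parentals, only the ss allele has switched, so ss is the middle locus and the order is e – ss – st.
e–ss: (133 + 13)/1200 = 0.1217; ss–st: (160 + 13)/1200 = 0.1442.
Expected DCO frequency = 0.1217 × 0.1442 ≈ 0.01755; observed = 13/1200 ≈ 0.01083.
Coefficient of coincidence = 0.01083/0.01755 ≈ 0.62.

0.62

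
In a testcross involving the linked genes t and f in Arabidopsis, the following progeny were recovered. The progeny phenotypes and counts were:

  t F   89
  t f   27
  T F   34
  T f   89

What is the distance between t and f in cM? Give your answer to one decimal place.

The two most frequent classes, T f (89) and t F (89), are the parental types, so the F1 was T f / t F.
The recombinant classes are T F and t f: 34 + 27 = 61.
Recombination frequency = 61/239 = 0.2552 ≈ 25.5%, i.e. 25.5 cM.

25.5 cM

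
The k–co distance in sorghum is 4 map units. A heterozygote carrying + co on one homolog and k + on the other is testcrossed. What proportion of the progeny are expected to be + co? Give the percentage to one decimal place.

48.0%

A map distance of 4 map units corresponds to a recombination frequency of 0.040.
The F1 is + co / k +, so + co is a parental gamete class with expected frequency (1 − r)/2 = 0.960/2 = 0.4800.
That is 0.4800 = 48.0% of the progeny.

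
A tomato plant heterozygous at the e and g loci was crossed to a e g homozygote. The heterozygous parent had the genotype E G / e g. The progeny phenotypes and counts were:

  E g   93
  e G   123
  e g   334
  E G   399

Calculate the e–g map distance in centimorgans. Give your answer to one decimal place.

22.8 centimorgans

The recombinant classes are E g and e G: 93 + 123 = 216.
Recombination frequency = 216/949 = 0.2276 ≈ 22.8%, i.e. 22.8 centimorgans.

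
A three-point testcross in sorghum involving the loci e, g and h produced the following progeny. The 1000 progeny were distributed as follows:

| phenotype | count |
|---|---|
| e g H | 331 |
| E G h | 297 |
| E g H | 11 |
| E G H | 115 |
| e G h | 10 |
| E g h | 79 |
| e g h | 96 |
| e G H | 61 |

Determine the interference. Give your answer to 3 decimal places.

The two most frequent reciprocal classes, E G h and e g H, are the parental types, so the F1 was E G h / e g H.
The two rarest classes, e G h and E g H, are the double crossovers. Comparing them with the parentals, only the e allele has switched, so e is the middle locus and the order is h – e – g.
h–e: (211 + 21)/1000 = 0.2320; e–g: (140 + 21)/1000 = 0.1610.
Expected DCO frequency = 0.2320 × 0.1610 ≈ 0.03735; observed = 21/1000 ≈ 0.02100.
Coefficient of coincidence = 0.02100/0.03735 ≈ 0.562; interference = 1 − 0.562 = 0.438.

0.438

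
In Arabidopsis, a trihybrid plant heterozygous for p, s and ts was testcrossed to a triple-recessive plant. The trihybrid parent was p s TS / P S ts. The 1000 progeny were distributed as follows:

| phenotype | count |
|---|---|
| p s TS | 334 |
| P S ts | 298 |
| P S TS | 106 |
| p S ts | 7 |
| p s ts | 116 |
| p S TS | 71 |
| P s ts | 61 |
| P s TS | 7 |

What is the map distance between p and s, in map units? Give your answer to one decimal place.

14.6 map units

The two rarest classes, P s TS and p S ts, are the double crossovers. Comparing them with the parentals, only the p allele has switched, so p is the middle locus and the order is s – p – ts.
Crossovers in the s–p interval produce the single-crossover classes p S TS and P s ts (71 + 61 = 132) plus the double crossovers (14).
RF(s–p) = (132 + 14) / 1000 = 146/1000 = 0.1460 → 14.6 map units.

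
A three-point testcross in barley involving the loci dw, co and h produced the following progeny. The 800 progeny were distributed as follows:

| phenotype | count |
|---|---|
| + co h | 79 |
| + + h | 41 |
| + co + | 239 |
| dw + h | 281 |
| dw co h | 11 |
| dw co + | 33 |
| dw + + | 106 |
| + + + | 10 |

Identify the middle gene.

co

The two most frequent reciprocal classes, dw + h and + co +, are the parental types, so the F1 was dw + h / + co +.
The two rarest classes, dw co h and + + +, are the double crossovers. Comparing them with the parentals, only the co allele has switched, so co is the middle locus and the order is h – co – dw.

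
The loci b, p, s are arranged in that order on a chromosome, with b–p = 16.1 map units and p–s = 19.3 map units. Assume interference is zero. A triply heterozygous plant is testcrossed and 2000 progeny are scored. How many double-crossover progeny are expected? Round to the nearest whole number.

62

Map distances give recombination frequencies of 0.161 and 0.193 for the two intervals.
With no interference, expected double-crossover frequency = 0.161 × 0.193 = 0.03107.
Expected number = 0.03107 × 2000 = 62.15 ≈ 62.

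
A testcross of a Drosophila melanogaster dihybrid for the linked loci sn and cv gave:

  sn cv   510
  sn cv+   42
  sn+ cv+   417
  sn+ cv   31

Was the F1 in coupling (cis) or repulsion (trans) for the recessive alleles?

The two most frequent classes are sn+ cv+ (417) and sn cv (510); these are the parental (non-recombinant) types.
So the F1 carried sn+ cv+ on one chromosome and sn cv on the other — the recessive alleles are on the same chromosome (cis / coupling).

cis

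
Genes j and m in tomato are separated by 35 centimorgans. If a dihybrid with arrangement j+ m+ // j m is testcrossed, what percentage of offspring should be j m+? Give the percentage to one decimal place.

17.5%

A map distance of 35 centimorgans corresponds to a recombination frequency of 0.350.
The F1 is j+ m+ / j m, so j m+ is a recombinant gamete class with expected frequency r/2 = 0.350/2 = 0.1750.
That is 0.1750 = 17.5% of the progeny.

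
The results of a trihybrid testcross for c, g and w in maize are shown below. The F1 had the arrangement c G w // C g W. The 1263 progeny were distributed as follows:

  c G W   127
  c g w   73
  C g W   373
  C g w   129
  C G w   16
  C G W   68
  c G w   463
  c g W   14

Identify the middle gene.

c

The two rarest classes, C G w and c g W, are the double crossovers. Comparing them with the parentals, only the c allele has switched, so c is the middle locus and the order is g – c – w.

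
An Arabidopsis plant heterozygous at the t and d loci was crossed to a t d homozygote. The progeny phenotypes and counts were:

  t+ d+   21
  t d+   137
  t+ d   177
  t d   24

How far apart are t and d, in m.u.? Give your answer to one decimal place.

The two most frequent classes, t+ d (177) and t d+ (137), are the parental types, so the F1 was t+ d / t d+.
The recombinant classes are t+ d+ and t d: 21 + 24 = 45.
Recombination frequency = 45/359 = 0.1253 ≈ 12.5%, i.e. 12.5 m.u.

12.5 m.u.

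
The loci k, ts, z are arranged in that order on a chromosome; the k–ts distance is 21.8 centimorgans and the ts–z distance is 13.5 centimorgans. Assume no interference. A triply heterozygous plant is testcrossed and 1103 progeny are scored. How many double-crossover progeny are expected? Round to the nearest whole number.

32

Map distances give recombination frequencies of 0.218 and 0.135 for the two intervals.
With no interference, expected double-crossover frequency = 0.218 × 0.135 = 0.02943.
Expected number = 0.02943 × 1103 = 32.46 ≈ 32.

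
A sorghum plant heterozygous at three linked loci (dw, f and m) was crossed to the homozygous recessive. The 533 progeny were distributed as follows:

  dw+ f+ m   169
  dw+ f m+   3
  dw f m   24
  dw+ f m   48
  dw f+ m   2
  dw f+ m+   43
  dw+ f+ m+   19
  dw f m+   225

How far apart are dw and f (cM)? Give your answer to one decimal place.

18.0 cM

The two most frequent reciprocal classes, dw f m+ and dw+ f+ m, are the parental types, so the F1 was dw f m+ / dw+ f+ m.
The two rarest classes, dw+ f m+ and dw f+ m, are the double crossovers. Comparing them with the parentals, only the dw allele has switched, so dw is the middle locus and the order is m – dw – f.
Crossovers in the dw–f interval produce the single-crossover classes dw f+ m+ and dw+ f m (43 + 48 = 91) plus the double crossovers (5).
RF(dw–f) = (91 + 5) / 533 = 96/533 = 0.1801 → 18.0 cM.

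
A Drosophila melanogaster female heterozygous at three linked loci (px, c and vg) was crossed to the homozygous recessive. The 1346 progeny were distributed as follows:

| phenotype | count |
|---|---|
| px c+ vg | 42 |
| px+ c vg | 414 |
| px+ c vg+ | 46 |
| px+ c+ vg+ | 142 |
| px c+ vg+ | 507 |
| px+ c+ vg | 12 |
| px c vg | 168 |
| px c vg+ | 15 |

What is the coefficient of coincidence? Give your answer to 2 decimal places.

The two most frequent reciprocal classes, px c+ vg+ and px+ c vg, are the parental types, so the F1 was px c+ vg+ / px+ c vg.
The two rarest classes, px c vg+ and px+ c+ vg, are the double crossovers. Comparing them with the parentals, only the c allele has switched, so c is the middle locus and the order is px – c – vg.
px–c: (310 + 27)/1346 = 0.2504; c–vg: (88 + 27)/1346 = 0.0854.
Expected DCO frequency = 0.2504 × 0.0854 ≈ 0.02138; observed = 27/1346 ≈ 0.02006.
Coefficient of coincidence = 0.02006/0.02138 ≈ 0.94.

0.94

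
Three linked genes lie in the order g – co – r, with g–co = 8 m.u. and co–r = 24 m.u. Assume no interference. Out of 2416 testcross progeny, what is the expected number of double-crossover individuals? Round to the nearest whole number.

46

Map distances give recombination frequencies of 0.080 and 0.240 for the two intervals.
With no interference, expected double-crossover frequency = 0.080 × 0.240 = 0.01920.
Expected number = 0.01920 × 2416 = 46.39 ≈ 46.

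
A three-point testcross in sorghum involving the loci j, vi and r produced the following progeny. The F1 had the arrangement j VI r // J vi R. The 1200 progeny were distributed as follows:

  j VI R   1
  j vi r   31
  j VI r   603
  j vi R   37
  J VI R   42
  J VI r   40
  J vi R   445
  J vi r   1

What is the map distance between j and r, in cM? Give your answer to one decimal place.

6.6 cM

The two rarest classes, j VI R and J vi r, are the double crossovers. Comparing them with the parentals, only the r allele has switched, so r is the middle locus and the order is vi – r – j.
Crossovers in the r–j interval produce the single-crossover classes J VI r and j vi R (40 + 37 = 77) plus the double crossovers (2).
RF(r–j) = (77 + 2) / 1200 = 79/1200 = 0.0658 → 6.6 cM.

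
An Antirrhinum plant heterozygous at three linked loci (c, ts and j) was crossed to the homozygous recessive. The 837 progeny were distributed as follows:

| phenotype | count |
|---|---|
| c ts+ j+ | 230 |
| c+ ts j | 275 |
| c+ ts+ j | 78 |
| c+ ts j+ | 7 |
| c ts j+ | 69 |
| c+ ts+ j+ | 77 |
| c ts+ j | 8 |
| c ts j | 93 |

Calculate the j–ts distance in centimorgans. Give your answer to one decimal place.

19.4 centimorgans

The two most frequent reciprocal classes, c ts+ j+ and c+ ts j, are the parental types, so the F1 was c ts+ j+ / c+ ts j.
The two rarest classes, c ts+ j and c+ ts j+, are the double crossovers. Comparing them with the parentals, only the j allele has switched, so j is the middle locus and the order is c – j – ts.
Crossovers in the j–ts interval produce the single-crossover classes c ts j+ and c+ ts+ j (69 + 78 = 147) plus the double crossovers (15).
RF(j–ts) = (147 + 15) / 837 = 162/837 = 0.1935 → 19.4 centimorgans.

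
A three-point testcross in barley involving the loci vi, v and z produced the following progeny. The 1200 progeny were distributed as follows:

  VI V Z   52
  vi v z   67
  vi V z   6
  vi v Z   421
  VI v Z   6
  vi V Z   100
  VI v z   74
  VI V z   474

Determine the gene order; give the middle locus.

The two most frequent reciprocal classes, vi v Z and VI V z, are the parental types, so the F1 was vi v Z / VI V z.
The two rarest classes, VI v Z and vi V z, are the double crossovers. Comparing them with the parentals, only the vi allele has switched, so vi is the middle locus and the order is v – vi – z.

vi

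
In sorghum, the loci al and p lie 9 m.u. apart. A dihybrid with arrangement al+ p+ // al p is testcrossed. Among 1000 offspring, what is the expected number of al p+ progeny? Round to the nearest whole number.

45

A map distance of 9 m.u. corresponds to a recombination frequency of 0.090.
The F1 is al+ p+ / al p, so al p+ is a recombinant gamete class with expected frequency r/2 = 0.090/2 = 0.0450.
Expected number = 0.0450 × 1000 = 45.00 ≈ 45.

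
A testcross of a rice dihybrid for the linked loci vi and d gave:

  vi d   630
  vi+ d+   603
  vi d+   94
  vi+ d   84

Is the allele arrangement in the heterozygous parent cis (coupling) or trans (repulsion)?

The two most frequent classes are vi+ d+ (603) and vi d (630); these are the parental (non-recombinant) types.
So the F1 carried vi+ d+ on one chromosome and vi d on the other — the recessive alleles are on the same chromosome (cis / coupling).

cis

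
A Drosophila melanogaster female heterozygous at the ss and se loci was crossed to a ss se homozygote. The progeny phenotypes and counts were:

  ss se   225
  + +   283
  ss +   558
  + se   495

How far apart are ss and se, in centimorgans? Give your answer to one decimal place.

The two most frequent classes, + se (495) and ss + (558), are the parental types, so the F1 was + se / ss +.
The recombinant classes are + + and ss se: 283 + 225 = 508.
Recombination frequency = 508/1561 = 0.3254 ≈ 32.5%, i.e. 32.5 centimorgans.

32.5 centimorgans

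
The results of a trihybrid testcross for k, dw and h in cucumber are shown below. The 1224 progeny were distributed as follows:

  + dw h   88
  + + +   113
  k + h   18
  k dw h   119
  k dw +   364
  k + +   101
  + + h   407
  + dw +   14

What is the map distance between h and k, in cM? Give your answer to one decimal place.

The two most frequent reciprocal classes, k dw + and + + h, are the parental types, so the F1 was k dw + / + + h.
The two rarest classes, + dw + and k + h, are the double crossovers. Comparing them with the parentals, only the k allele has switched, so k is the middle locus and the order is dw – k – h.
Crossovers in the k–h interval produce the single-crossover classes k dw h and + + + (119 + 113 = 232) plus the double crossovers (32).
RF(k–h) = (232 + 32) / 1224 = 264/1224 = 0.2157 → 21.6 cM.

21.6 cM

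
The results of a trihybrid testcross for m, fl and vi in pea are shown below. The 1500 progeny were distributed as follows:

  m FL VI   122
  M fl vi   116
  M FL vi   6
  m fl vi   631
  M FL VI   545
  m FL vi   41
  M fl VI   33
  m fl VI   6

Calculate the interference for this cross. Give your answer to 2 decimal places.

The two most frequent reciprocal classes, m fl vi and M FL VI, are the parental types, so the F1 was m fl vi / M FL VI.
The two rarest classes, m fl VI and M FL vi, are the double crossovers. Comparing them with the parentals, only the vi allele has switched, so vi is the middle locus and the order is m – vi – fl.
m–vi: (238 + 12)/1500 = 0.1667; vi–fl: (74 + 12)/1500 = 0.0573.
Expected DCO frequency = 0.1667 × 0.0573 ≈ 0.00955; observed = 12/1500 ≈ 0.00800.
Coefficient of coincidence = 0.00800/0.00955 ≈ 0.84; interference = 1 − 0.84 = 0.16.

0.16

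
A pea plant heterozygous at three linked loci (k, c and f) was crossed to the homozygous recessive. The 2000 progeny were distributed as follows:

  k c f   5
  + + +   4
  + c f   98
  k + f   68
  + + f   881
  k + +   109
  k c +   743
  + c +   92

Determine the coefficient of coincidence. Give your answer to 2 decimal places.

0.49

The two most frequent reciprocal classes, + + f and k c +, are the parental types, so the F1 was + + f / k c +.
The two rarest classes, + + + and k c f, are the double crossovers. Comparing them with the parentals, only the f allele has switched, so f is the middle locus and the order is k – f – c.
k–f: (160 + 9)/2000 = 0.0845; f–c: (207 + 9)/2000 = 0.1080.
Expected DCO frequency = 0.0845 × 0.1080 ≈ 0.00913; observed = 9/2000 ≈ 0.00450.
Coefficient of coincidence = 0.00450/0.00913 ≈ 0.49.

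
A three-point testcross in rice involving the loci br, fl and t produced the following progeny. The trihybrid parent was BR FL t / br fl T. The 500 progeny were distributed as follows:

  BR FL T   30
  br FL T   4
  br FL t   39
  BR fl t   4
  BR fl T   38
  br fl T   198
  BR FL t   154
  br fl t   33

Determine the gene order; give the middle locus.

fl

The two rarest classes, BR fl t and br FL T, are the double crossovers. Comparing them with the parentals, only the fl allele has switched, so fl is the middle locus and the order is br – fl – t.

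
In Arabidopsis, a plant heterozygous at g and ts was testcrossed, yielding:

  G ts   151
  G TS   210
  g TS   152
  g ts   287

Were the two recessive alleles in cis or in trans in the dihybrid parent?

The two most frequent classes are G TS (210) and g ts (287); these are the parental (non-recombinant) types.
So the F1 carried G TS on one chromosome and g ts on the other — the recessive alleles are on the same chromosome (cis / coupling).

cis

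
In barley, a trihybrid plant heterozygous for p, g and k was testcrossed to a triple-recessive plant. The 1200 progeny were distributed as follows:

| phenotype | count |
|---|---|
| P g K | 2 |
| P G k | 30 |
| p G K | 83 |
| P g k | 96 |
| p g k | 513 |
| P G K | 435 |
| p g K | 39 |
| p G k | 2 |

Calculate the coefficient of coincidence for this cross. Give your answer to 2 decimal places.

The two most frequent reciprocal classes, P G K and p g k, are the parental types, so the F1 was P G K / p g k.
The two rarest classes, P g K and p G k, are the double crossovers. Comparing them with the parentals, only the g allele has switched, so g is the middle locus and the order is p – g – k.
p–g: (179 + 4)/1200 = 0.1525; g–k: (69 + 4)/1200 = 0.0608.
Expected DCO frequency = 0.1525 × 0.0608 ≈ 0.00927; observed = 4/1200 ≈ 0.00333.
Coefficient of coincidence = 0.00333/0.00927 ≈ 0.36.

0.36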